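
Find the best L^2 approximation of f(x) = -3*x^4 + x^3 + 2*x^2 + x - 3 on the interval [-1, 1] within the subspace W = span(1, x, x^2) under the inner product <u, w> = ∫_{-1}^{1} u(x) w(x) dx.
g(x) = -4*x^2/7 + 8*x/5 - 96/35

The best approximation g ∈ W is the orthogonal projection of f onto W. Writing g = a_0 + a_1 x + a_2 x^2, the coefficients solve the normal equations G · a = b where
  G_{ij} = <φ_i, φ_j> and b_i = <f, φ_i>, with φ_0 = 1, φ_1 = x, φ_2 = x^2.
G =
  [2, 0, 2/3]
  [0, 2/3, 0]
  [2/3, 0, 2/5],
b = (-88/15, 16/15, -72/35).
Solving gives a_0 = -96/35, a_1 = 8/5, a_2 = -4/7, so
  g(x) = -4*x^2/7 + 8*x/5 - 96/35.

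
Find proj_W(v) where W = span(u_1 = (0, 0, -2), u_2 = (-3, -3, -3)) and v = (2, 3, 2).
proj_W(v) = (5/2, 5/2, 2)

Set up U = [u_1 | ... | u_2] ∈ R^(3×2). The projector onto W = col(U) is P = U (U^T U)^(-1) U^T.
Compute U^T U =
  [4, 6]
  [6, 27],
and U^T v = (-4, -21).
Solve U^T U · c = U^T v for the coefficients: c = (1/4, -5/6). The projection is proj_W(v) = U c.
Check: (v - proj_W(v)) · u_1 = 0  (should be 0).
Check: (v - proj_W(v)) · u_2 = 0  (should be 0).
Result: proj_W(v) = (5/2, 5/2, 2).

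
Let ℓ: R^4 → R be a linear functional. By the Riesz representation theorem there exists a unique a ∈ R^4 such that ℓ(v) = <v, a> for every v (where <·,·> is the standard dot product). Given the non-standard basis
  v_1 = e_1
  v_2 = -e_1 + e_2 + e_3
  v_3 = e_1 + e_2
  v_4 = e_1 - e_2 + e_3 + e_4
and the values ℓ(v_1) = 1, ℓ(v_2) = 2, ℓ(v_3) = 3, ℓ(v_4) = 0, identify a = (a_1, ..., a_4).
a = (1, 2, 1, 0)

Write a = (a_1, ..., a_4) in the standard basis. For each basis vector v_i, ℓ(v_i) = <v_i, a> is a linear equation in the a_j's. Collect the n equations into a matrix system V a = ℓ, where row i of V is v_i (expressed in the standard basis). Since V is invertible (lower-triangular with 1s on the diagonal, up to permutation), solve by back-substitution:
  V =
[[1, 0, 0, 0],
 [-1, 1, 1, 0],
 [1, 1, 0, 0],
 [1, -1, 1, 1]]
  V a = (1, 2, 3, 0)
Solving gives a = (1, 2, 1, 0).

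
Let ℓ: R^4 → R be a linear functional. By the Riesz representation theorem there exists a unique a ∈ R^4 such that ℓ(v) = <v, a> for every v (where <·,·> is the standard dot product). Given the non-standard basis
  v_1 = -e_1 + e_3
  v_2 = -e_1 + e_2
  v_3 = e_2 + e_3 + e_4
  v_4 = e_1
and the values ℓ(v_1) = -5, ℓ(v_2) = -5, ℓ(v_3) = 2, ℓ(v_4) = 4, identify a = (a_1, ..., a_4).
a = (4, -1, -1, 4)

Write a = (a_1, ..., a_4) in the standard basis. For each basis vector v_i, ℓ(v_i) = <v_i, a> is a linear equation in the a_j's. Collect the n equations into a matrix system V a = ℓ, where row i of V is v_i (expressed in the standard basis). Since V is invertible (lower-triangular with 1s on the diagonal, up to permutation), solve by back-substitution:
  V =
[[-1, 0, 1, 0],
 [-1, 1, 0, 0],
 [0, 1, 1, 1],
 [1, 0, 0, 0]]
  V a = (-5, -5, 2, 4)
Solving gives a = (4, -1, -1, 4).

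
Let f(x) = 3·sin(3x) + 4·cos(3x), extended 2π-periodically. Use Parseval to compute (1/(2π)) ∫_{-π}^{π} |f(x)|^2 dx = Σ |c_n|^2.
Σ |c_n|^2 = 25/2

Expand |f|^2 and use orthogonality of {sin(nx), cos(mx)} on [-π, π]:
  ∫_{-π}^{π} sin(nx)^2 dx = π, ∫ cos(mx)^2 dx = π, and cross terms integrate to 0.
So ∫_{-π}^{π} f(x)^2 dx = 3^2 · π + 4^2 · π = (9 + 16)π.
Divide by 2π: (9 + 16)/2 = 25/2.
By Parseval, this equals Σ |c_n|^2.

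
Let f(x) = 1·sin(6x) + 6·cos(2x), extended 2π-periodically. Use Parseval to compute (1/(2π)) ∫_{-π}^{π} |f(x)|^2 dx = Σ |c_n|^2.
Σ |c_n|^2 = 37/2

Expand |f|^2 and use orthogonality of {sin(nx), cos(mx)} on [-π, π]:
  ∫_{-π}^{π} sin(nx)^2 dx = π, ∫ cos(mx)^2 dx = π, and cross terms integrate to 0.
So ∫_{-π}^{π} f(x)^2 dx = 1^2 · π + 6^2 · π = (1 + 36)π.
Divide by 2π: (1 + 36)/2 = 37/2.
By Parseval, this equals Σ |c_n|^2.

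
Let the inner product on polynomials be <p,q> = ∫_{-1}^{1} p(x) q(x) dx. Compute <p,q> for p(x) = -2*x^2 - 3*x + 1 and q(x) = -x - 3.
<p,q> = 0

Expand the product: p(x)·q(x) = 2*x^3 + 9*x^2 + 8*x - 3.
∫_{-1}^{1} of each monomial x^k gives [2/(k+1) if k even, 0 if k odd]. Integrating term-by-term (or equivalently evaluating the antiderivative F(x) = x^4/2 + 3*x^3 + 4*x^2 - 3*x at the endpoints):
  F(1) − F(−1) = 9/2 − (9/2) = 0.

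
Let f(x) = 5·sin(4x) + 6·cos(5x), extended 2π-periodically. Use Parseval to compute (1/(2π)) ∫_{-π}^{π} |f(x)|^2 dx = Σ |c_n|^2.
Σ |c_n|^2 = 61/2

Expand |f|^2 and use orthogonality of {sin(nx), cos(mx)} on [-π, π]:
  ∫_{-π}^{π} sin(nx)^2 dx = π, ∫ cos(mx)^2 dx = π, and cross terms integrate to 0.
So ∫_{-π}^{π} f(x)^2 dx = 5^2 · π + 6^2 · π = (25 + 36)π.
Divide by 2π: (25 + 36)/2 = 61/2.
By Parseval, this equals Σ |c_n|^2.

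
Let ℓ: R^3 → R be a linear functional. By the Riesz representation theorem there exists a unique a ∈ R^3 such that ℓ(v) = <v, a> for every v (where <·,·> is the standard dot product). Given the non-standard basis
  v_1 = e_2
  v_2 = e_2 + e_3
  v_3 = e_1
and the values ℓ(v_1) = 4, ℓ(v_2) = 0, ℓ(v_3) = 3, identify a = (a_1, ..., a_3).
a = (3, 4, -4)

Write a = (a_1, ..., a_3) in the standard basis. For each basis vector v_i, ℓ(v_i) = <v_i, a> is a linear equation in the a_j's. Collect the n equations into a matrix system V a = ℓ, where row i of V is v_i (expressed in the standard basis). Since V is invertible (lower-triangular with 1s on the diagonal, up to permutation), solve by back-substitution:
  V =
[[0, 1, 0],
 [0, 1, 1],
 [1, 0, 0]]
  V a = (4, 0, 3)
Solving gives a = (3, 4, -4).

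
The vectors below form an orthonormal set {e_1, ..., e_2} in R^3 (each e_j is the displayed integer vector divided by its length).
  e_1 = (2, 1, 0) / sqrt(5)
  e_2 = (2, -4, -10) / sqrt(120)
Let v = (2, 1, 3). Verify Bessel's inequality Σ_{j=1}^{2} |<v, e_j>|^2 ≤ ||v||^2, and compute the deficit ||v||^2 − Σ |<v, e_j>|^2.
Σ |<v, e_j>|^2 = 25/2; ||v||^2 = 14; deficit = 3/2

Write each e_j = u_j / sqrt(<u_j, u_j>) where u_j is the displayed integer vector. Then <v, e_j> = <v, u_j> / sqrt(<u_j, u_j>), so |<v, e_j>|^2 = <v, u_j>^2 / <u_j, u_j>.
Coefficients: <v, e_1> = 5/sqrt(5), <v, e_2> = -30/sqrt(120).
Square and sum: Σ |<v, e_j>|^2 = 25/2.
Compute ||v||^2 = v·v = 14.
Deficit = 14 − 25/2 = 3/2 ≥ 0, confirming Bessel's inequality. (The deficit equals ||v − Σ <v,e_j> e_j||^2, the squared distance from v to span{e_j}.)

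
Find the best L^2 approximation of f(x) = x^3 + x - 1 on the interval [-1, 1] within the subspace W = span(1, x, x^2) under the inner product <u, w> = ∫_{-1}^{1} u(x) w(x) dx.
g(x) = 8*x/5 - 1

The best approximation g ∈ W is the orthogonal projection of f onto W. Writing g = a_0 + a_1 x + a_2 x^2, the coefficients solve the normal equations G · a = b where
  G_{ij} = <φ_i, φ_j> and b_i = <f, φ_i>, with φ_0 = 1, φ_1 = x, φ_2 = x^2.
G =
  [2, 0, 2/3]
  [0, 2/3, 0]
  [2/3, 0, 2/5],
b = (-2, 16/15, -2/3).
Solving gives a_0 = -1, a_1 = 8/5, a_2 = 0, so
  g(x) = 8*x/5 - 1.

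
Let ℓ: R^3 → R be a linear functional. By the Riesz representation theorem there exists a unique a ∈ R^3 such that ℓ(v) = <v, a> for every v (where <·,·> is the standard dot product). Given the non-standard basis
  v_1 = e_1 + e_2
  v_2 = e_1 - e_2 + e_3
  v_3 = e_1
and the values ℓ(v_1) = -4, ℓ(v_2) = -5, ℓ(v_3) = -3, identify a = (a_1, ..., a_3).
a = (-3, -1, -3)

Write a = (a_1, ..., a_3) in the standard basis. For each basis vector v_i, ℓ(v_i) = <v_i, a> is a linear equation in the a_j's. Collect the n equations into a matrix system V a = ℓ, where row i of V is v_i (expressed in the standard basis). Since V is invertible (lower-triangular with 1s on the diagonal, up to permutation), solve by back-substitution:
  V =
[[1, 1, 0],
 [1, -1, 1],
 [1, 0, 0]]
  V a = (-4, -5, -3)
Solving gives a = (-3, -1, -3).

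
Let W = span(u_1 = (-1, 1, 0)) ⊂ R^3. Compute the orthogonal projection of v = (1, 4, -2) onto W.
proj_W(v) = (-3/2, 3/2, 0)

Set up U = [u_1 | ... | u_1] ∈ R^(3×1). The projector onto W = col(U) is P = U (U^T U)^(-1) U^T.
Compute U^T U =
  [2],
and U^T v = (3).
Solve U^T U · c = U^T v for the coefficients: c = (3/2). The projection is proj_W(v) = U c.
Check: (v - proj_W(v)) · u_1 = 0  (should be 0).
Result: proj_W(v) = (-3/2, 3/2, 0).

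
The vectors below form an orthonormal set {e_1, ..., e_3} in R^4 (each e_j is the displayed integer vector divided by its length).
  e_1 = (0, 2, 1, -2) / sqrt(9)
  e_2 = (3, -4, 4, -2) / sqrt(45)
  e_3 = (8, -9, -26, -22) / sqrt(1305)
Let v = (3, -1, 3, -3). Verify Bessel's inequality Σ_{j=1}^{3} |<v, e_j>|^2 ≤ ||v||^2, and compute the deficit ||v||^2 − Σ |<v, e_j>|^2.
Σ |<v, e_j>|^2 = 787/29; ||v||^2 = 28; deficit = 25/29

Write each e_j = u_j / sqrt(<u_j, u_j>) where u_j is the displayed integer vector. Then <v, e_j> = <v, u_j> / sqrt(<u_j, u_j>), so |<v, e_j>|^2 = <v, u_j>^2 / <u_j, u_j>.
Coefficients: <v, e_1> = 7/sqrt(9), <v, e_2> = 31/sqrt(45), <v, e_3> = 21/sqrt(1305).
Square and sum: Σ |<v, e_j>|^2 = 787/29.
Compute ||v||^2 = v·v = 28.
Deficit = 28 − 787/29 = 25/29 ≥ 0, confirming Bessel's inequality. (The deficit equals ||v − Σ <v,e_j> e_j||^2, the squared distance from v to span{e_j}.)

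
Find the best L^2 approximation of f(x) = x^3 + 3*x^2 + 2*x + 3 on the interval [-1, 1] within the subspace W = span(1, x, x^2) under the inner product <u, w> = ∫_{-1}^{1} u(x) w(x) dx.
g(x) = 3*x^2 + 13*x/5 + 3

The best approximation g ∈ W is the orthogonal projection of f onto W. Writing g = a_0 + a_1 x + a_2 x^2, the coefficients solve the normal equations G · a = b where
  G_{ij} = <φ_i, φ_j> and b_i = <f, φ_i>, with φ_0 = 1, φ_1 = x, φ_2 = x^2.
G =
  [2, 0, 2/3]
  [0, 2/3, 0]
  [2/3, 0, 2/5],
b = (8, 26/15, 16/5).
Solving gives a_0 = 3, a_1 = 13/5, a_2 = 3, so
  g(x) = 3*x^2 + 13*x/5 + 3.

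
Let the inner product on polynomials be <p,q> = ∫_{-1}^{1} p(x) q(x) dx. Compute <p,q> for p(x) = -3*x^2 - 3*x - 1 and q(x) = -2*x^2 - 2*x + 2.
<p,q> = -4/15

Expand the product: p(x)·q(x) = 6*x^4 + 12*x^3 + 2*x^2 - 4*x - 2.
∫_{-1}^{1} of each monomial x^k gives [2/(k+1) if k even, 0 if k odd]. Integrating term-by-term (or equivalently evaluating the antiderivative F(x) = 6*x^5/5 + 3*x^4 + 2*x^3/3 - 2*x^2 - 2*x at the endpoints):
  F(1) − F(−1) = 13/15 − (17/15) = -4/15.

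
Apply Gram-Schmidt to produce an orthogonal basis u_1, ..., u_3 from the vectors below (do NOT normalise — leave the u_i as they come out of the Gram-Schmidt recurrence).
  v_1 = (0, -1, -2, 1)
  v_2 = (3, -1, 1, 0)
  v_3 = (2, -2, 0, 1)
Orthogonal basis:
  u_1 = (0, -1, -2, 1)
  u_2 = (3, -7/6, 2/3, 1/6)
  u_3 = (-23/65, -38/65, 31/65, 24/65)

Apply the Gram-Schmidt recurrence
  u_1 = v_1
  u_i = v_i − Σ_{j<i} ((v_i · u_j) / (u_j · u_j)) · u_j.

Step by step this gives:
  u_1 = (0, -1, -2, 1)
  u_2 = (3, -7/6, 2/3, 1/6)
  u_3 = (-23/65, -38/65, 31/65, 24/65)

Orthogonality check:
  u_2 · u_1 = 0 (should be 0)
  u_3 · u_1 = 0 (should be 0)
  u_3 · u_2 = 0 (should be 0)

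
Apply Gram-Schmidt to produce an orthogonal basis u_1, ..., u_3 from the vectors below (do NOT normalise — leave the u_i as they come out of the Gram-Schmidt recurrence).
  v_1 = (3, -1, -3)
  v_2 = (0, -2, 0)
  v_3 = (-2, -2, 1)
Orthogonal basis:
  u_1 = (3, -1, -3)
  u_2 = (-6/19, -36/19, 6/19)
  u_3 = (-1/2, 0, -1/2)

Apply the Gram-Schmidt recurrence
  u_1 = v_1
  u_i = v_i − Σ_{j<i} ((v_i · u_j) / (u_j · u_j)) · u_j.

Step by step this gives:
  u_1 = (3, -1, -3)
  u_2 = (-6/19, -36/19, 6/19)
  u_3 = (-1/2, 0, -1/2)

Orthogonality check:
  u_2 · u_1 = 0 (should be 0)
  u_3 · u_1 = 0 (should be 0)
  u_3 · u_2 = 0 (should be 0)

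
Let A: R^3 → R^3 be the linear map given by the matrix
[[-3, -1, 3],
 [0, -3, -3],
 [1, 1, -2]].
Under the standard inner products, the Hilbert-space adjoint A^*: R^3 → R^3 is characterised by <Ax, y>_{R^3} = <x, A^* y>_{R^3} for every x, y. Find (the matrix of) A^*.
A^* = A^T =
[[-3, 0, 1],
 [-1, -3, 1],
 [3, -3, -2]]

For real matrices with standard dot products, the defining identity <Ax, y> = <x, A^* y> gives (Ax)^T y = x^T (A^*) y, i.e. x^T A^T y = x^T (A^*) y. Since this holds for all x, y, we must have A^* = A^T. Therefore
A^* =
[[-3, 0, 1],
 [-1, -3, 1],
 [3, -3, -2]].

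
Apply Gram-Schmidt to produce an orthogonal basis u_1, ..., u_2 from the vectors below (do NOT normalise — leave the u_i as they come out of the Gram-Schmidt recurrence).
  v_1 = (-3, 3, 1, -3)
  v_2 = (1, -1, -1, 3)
Orthogonal basis:
  u_1 = (-3, 3, 1, -3)
  u_2 = (-5/7, 5/7, -3/7, 9/7)

Apply the Gram-Schmidt recurrence
  u_1 = v_1
  u_i = v_i − Σ_{j<i} ((v_i · u_j) / (u_j · u_j)) · u_j.

Step by step this gives:
  u_1 = (-3, 3, 1, -3)
  u_2 = (-5/7, 5/7, -3/7, 9/7)

Orthogonality check:
  u_2 · u_1 = 0 (should be 0)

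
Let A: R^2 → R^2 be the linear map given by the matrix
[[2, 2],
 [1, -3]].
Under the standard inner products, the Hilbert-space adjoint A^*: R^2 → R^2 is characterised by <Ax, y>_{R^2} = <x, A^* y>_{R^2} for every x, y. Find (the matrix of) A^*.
A^* = A^T =
[[2, 1],
 [2, -3]]

For real matrices with standard dot products, the defining identity <Ax, y> = <x, A^* y> gives (Ax)^T y = x^T (A^*) y, i.e. x^T A^T y = x^T (A^*) y. Since this holds for all x, y, we must have A^* = A^T. Therefore
A^* =
[[2, 1],
 [2, -3]].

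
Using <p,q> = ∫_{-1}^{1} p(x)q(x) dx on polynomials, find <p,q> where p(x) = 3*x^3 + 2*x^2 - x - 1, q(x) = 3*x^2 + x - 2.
<p,q> = 34/15

Expand the product: p(x)·q(x) = 9*x^5 + 9*x^4 - 7*x^3 - 8*x^2 + x + 2.
∫_{-1}^{1} of each monomial x^k gives [2/(k+1) if k even, 0 if k odd]. Integrating term-by-term (or equivalently evaluating the antiderivative F(x) = 3*x^6/2 + 9*x^5/5 - 7*x^4/4 - 8*x^3/3 + x^2/2 + 2*x at the endpoints):
  F(1) − F(−1) = 83/60 − (-53/60) = 34/15.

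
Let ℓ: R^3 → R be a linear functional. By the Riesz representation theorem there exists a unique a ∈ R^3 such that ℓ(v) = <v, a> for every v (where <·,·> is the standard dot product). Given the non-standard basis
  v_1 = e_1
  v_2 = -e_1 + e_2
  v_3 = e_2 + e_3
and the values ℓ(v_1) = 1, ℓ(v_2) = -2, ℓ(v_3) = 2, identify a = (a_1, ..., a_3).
a = (1, -1, 3)

Write a = (a_1, ..., a_3) in the standard basis. For each basis vector v_i, ℓ(v_i) = <v_i, a> is a linear equation in the a_j's. Collect the n equations into a matrix system V a = ℓ, where row i of V is v_i (expressed in the standard basis). Since V is invertible (lower-triangular with 1s on the diagonal, up to permutation), solve by back-substitution:
  V =
[[1, 0, 0],
 [-1, 1, 0],
 [0, 1, 1]]
  V a = (1, -2, 2)
Solving gives a = (1, -1, 3).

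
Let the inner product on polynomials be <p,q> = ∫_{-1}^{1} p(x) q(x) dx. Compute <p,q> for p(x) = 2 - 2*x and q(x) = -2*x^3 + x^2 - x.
<p,q> = 64/15

Expand the product: p(x)·q(x) = 4*x^4 - 6*x^3 + 4*x^2 - 2*x.
∫_{-1}^{1} of each monomial x^k gives [2/(k+1) if k even, 0 if k odd]. Integrating term-by-term (or equivalently evaluating the antiderivative F(x) = 4*x^5/5 - 3*x^4/2 + 4*x^3/3 - x^2 at the endpoints):
  F(1) − F(−1) = -11/30 − (-139/30) = 64/15.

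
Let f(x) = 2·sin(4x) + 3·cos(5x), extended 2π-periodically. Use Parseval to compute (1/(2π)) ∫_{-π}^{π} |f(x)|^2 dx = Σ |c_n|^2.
Σ |c_n|^2 = 13/2

Expand |f|^2 and use orthogonality of {sin(nx), cos(mx)} on [-π, π]:
  ∫_{-π}^{π} sin(nx)^2 dx = π, ∫ cos(mx)^2 dx = π, and cross terms integrate to 0.
So ∫_{-π}^{π} f(x)^2 dx = 2^2 · π + 3^2 · π = (4 + 9)π.
Divide by 2π: (4 + 9)/2 = 13/2.
By Parseval, this equals Σ |c_n|^2.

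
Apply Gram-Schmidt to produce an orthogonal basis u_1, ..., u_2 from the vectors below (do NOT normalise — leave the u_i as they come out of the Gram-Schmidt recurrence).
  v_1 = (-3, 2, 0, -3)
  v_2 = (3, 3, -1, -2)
Orthogonal basis:
  u_1 = (-3, 2, 0, -3)
  u_2 = (75/22, 30/11, -1, -35/22)

Apply the Gram-Schmidt recurrence
  u_1 = v_1
  u_i = v_i − Σ_{j<i} ((v_i · u_j) / (u_j · u_j)) · u_j.

Step by step this gives:
  u_1 = (-3, 2, 0, -3)
  u_2 = (75/22, 30/11, -1, -35/22)

Orthogonality check:
  u_2 · u_1 = 0 (should be 0)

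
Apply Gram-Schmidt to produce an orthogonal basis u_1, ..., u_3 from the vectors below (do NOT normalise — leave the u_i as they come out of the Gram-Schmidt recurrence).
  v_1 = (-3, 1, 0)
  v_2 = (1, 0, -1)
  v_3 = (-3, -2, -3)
Orthogonal basis:
  u_1 = (-3, 1, 0)
  u_2 = (1/10, 3/10, -1)
  u_3 = (-12/11, -36/11, -12/11)

Apply the Gram-Schmidt recurrence
  u_1 = v_1
  u_i = v_i − Σ_{j<i} ((v_i · u_j) / (u_j · u_j)) · u_j.

Step by step this gives:
  u_1 = (-3, 1, 0)
  u_2 = (1/10, 3/10, -1)
  u_3 = (-12/11, -36/11, -12/11)

Orthogonality check:
  u_2 · u_1 = 0 (should be 0)
  u_3 · u_1 = 0 (should be 0)
  u_3 · u_2 = 0 (should be 0)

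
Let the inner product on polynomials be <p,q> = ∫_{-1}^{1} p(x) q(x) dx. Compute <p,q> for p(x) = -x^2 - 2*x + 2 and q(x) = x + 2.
<p,q> = 16/3

Expand the product: p(x)·q(x) = -x^3 - 4*x^2 - 2*x + 4.
∫_{-1}^{1} of each monomial x^k gives [2/(k+1) if k even, 0 if k odd]. Integrating term-by-term (or equivalently evaluating the antiderivative F(x) = -x^4/4 - 4*x^3/3 - x^2 + 4*x at the endpoints):
  F(1) − F(−1) = 17/12 − (-47/12) = 16/3.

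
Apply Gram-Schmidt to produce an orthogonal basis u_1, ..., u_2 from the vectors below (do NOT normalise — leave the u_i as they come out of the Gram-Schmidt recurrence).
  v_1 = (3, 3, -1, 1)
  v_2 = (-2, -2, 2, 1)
Orthogonal basis:
  u_1 = (3, 3, -1, 1)
  u_2 = (-1/20, -1/20, 27/20, 33/20)

Apply the Gram-Schmidt recurrence
  u_1 = v_1
  u_i = v_i − Σ_{j<i} ((v_i · u_j) / (u_j · u_j)) · u_j.

Step by step this gives:
  u_1 = (3, 3, -1, 1)
  u_2 = (-1/20, -1/20, 27/20, 33/20)

Orthogonality check:
  u_2 · u_1 = 0 (should be 0)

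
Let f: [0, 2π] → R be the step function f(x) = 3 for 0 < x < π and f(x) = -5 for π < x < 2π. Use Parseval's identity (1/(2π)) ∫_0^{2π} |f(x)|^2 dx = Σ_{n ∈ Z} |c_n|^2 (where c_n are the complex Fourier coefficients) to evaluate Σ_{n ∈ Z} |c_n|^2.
Σ |c_n|^2 = 17

Parseval equates the L^2 energy of f (normalised by 1/(2π)) with the ℓ^2 sum of its Fourier coefficients: (1/(2π)) ∫_0^{2π} |f|^2 = Σ |c_n|^2.
Compute the left side: (1/(2π)) [∫_0^π 3^2 dx + ∫_π^{2π} (-5)^2 dx] = (1/(2π)) · (9π + 25π) = (9 + 25)/2 = 17.
So Σ_{n ∈ Z} |c_n|^2 = 17.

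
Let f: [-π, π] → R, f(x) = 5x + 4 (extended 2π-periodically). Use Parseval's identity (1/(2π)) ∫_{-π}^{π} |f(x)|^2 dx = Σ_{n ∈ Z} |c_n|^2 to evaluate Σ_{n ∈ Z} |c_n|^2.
Σ |c_n|^2 = 25π^2/3 + 16

Expand and integrate term by term over [-π, π]:
  ∫ (5x)^2 dx = 25·(2π^3/3); ∫ 2·5·(4)·x dx = 0 (odd integrand); ∫ 4^2 dx = 16·2π.
So (1/(2π)) ∫_{-π}^{π} (5x + 4)^2 dx = 25π^2/3 + 16 = 25π^2/3 + 16.
Parseval ⇒ Σ |c_n|^2 = 25π^2/3 + 16.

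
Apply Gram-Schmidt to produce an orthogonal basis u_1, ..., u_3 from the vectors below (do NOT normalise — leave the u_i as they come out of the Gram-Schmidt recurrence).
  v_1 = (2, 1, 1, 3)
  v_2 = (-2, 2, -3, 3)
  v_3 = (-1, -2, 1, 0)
Orthogonal basis:
  u_1 = (2, 1, 1, 3)
  u_2 = (-38/15, 26/15, -49/15, 11/5)
  u_3 = (-192/187, -282/187, 243/374, 33/34)

Apply the Gram-Schmidt recurrence
  u_1 = v_1
  u_i = v_i − Σ_{j<i} ((v_i · u_j) / (u_j · u_j)) · u_j.

Step by step this gives:
  u_1 = (2, 1, 1, 3)
  u_2 = (-38/15, 26/15, -49/15, 11/5)
  u_3 = (-192/187, -282/187, 243/374, 33/34)

Orthogonality check:
  u_2 · u_1 = 0 (should be 0)
  u_3 · u_1 = 0 (should be 0)
  u_3 · u_2 = 0 (should be 0)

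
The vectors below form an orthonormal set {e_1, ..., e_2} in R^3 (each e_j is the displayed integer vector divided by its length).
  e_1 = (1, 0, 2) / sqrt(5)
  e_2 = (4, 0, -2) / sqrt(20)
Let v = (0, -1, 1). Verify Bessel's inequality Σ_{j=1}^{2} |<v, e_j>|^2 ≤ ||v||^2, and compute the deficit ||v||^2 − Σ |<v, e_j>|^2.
Σ |<v, e_j>|^2 = 1; ||v||^2 = 2; deficit = 1

Write each e_j = u_j / sqrt(<u_j, u_j>) where u_j is the displayed integer vector. Then <v, e_j> = <v, u_j> / sqrt(<u_j, u_j>), so |<v, e_j>|^2 = <v, u_j>^2 / <u_j, u_j>.
Coefficients: <v, e_1> = 2/sqrt(5), <v, e_2> = -2/sqrt(20).
Square and sum: Σ |<v, e_j>|^2 = 1.
Compute ||v||^2 = v·v = 2.
Deficit = 2 − 1 = 1 ≥ 0, confirming Bessel's inequality. (The deficit equals ||v − Σ <v,e_j> e_j||^2, the squared distance from v to span{e_j}.)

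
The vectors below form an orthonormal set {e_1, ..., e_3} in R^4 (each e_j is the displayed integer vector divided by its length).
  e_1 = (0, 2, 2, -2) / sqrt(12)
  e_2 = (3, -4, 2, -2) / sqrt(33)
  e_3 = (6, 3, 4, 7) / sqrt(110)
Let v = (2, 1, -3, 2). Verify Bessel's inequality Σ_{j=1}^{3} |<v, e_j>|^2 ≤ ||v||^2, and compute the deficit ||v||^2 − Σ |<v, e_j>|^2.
Σ |<v, e_j>|^2 = 99/10; ||v||^2 = 18; deficit = 81/10

Write each e_j = u_j / sqrt(<u_j, u_j>) where u_j is the displayed integer vector. Then <v, e_j> = <v, u_j> / sqrt(<u_j, u_j>), so |<v, e_j>|^2 = <v, u_j>^2 / <u_j, u_j>.
Coefficients: <v, e_1> = -8/sqrt(12), <v, e_2> = -8/sqrt(33), <v, e_3> = 17/sqrt(110).
Square and sum: Σ |<v, e_j>|^2 = 99/10.
Compute ||v||^2 = v·v = 18.
Deficit = 18 − 99/10 = 81/10 ≥ 0, confirming Bessel's inequality. (The deficit equals ||v − Σ <v,e_j> e_j||^2, the squared distance from v to span{e_j}.)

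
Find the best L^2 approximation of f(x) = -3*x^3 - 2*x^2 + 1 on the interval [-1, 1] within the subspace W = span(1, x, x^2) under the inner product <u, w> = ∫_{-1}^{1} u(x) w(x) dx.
g(x) = -2*x^2 - 9*x/5 + 1

The best approximation g ∈ W is the orthogonal projection of f onto W. Writing g = a_0 + a_1 x + a_2 x^2, the coefficients solve the normal equations G · a = b where
  G_{ij} = <φ_i, φ_j> and b_i = <f, φ_i>, with φ_0 = 1, φ_1 = x, φ_2 = x^2.
G =
  [2, 0, 2/3]
  [0, 2/3, 0]
  [2/3, 0, 2/5],
b = (2/3, -6/5, -2/15).
Solving gives a_0 = 1, a_1 = -9/5, a_2 = -2, so
  g(x) = -2*x^2 - 9*x/5 + 1.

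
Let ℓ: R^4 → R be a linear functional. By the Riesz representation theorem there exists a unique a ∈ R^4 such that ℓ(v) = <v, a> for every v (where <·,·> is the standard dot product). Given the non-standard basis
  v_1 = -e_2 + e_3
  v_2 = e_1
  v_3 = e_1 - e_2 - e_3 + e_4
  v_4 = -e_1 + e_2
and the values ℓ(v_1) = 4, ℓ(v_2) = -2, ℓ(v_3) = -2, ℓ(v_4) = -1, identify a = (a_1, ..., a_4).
a = (-2, -3, 1, -2)

Write a = (a_1, ..., a_4) in the standard basis. For each basis vector v_i, ℓ(v_i) = <v_i, a> is a linear equation in the a_j's. Collect the n equations into a matrix system V a = ℓ, where row i of V is v_i (expressed in the standard basis). Since V is invertible (lower-triangular with 1s on the diagonal, up to permutation), solve by back-substitution:
  V =
[[0, -1, 1, 0],
 [1, 0, 0, 0],
 [1, -1, -1, 1],
 [-1, 1, 0, 0]]
  V a = (4, -2, -2, -1)
Solving gives a = (-2, -3, 1, -2).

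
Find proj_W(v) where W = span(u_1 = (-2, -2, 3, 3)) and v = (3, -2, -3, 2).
proj_W(v) = (5/13, 5/13, -15/26, -15/26)

Set up U = [u_1 | ... | u_1] ∈ R^(4×1). The projector onto W = col(U) is P = U (U^T U)^(-1) U^T.
Compute U^T U =
  [26],
and U^T v = (-5).
Solve U^T U · c = U^T v for the coefficients: c = (-5/26). The projection is proj_W(v) = U c.
Check: (v - proj_W(v)) · u_1 = 0  (should be 0).
Result: proj_W(v) = (5/13, 5/13, -15/26, -15/26).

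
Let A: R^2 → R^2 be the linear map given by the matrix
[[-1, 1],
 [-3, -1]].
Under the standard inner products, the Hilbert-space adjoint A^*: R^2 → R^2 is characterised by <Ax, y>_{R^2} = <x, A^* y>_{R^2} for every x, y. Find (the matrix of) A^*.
A^* = A^T =
[[-1, -3],
 [1, -1]]

For real matrices with standard dot products, the defining identity <Ax, y> = <x, A^* y> gives (Ax)^T y = x^T (A^*) y, i.e. x^T A^T y = x^T (A^*) y. Since this holds for all x, y, we must have A^* = A^T. Therefore
A^* =
[[-1, -3],
 [1, -1]].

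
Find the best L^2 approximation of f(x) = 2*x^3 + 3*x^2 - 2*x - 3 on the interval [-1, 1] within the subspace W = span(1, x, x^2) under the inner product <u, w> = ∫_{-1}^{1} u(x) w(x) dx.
g(x) = 3*x^2 - 4*x/5 - 3

The best approximation g ∈ W is the orthogonal projection of f onto W. Writing g = a_0 + a_1 x + a_2 x^2, the coefficients solve the normal equations G · a = b where
  G_{ij} = <φ_i, φ_j> and b_i = <f, φ_i>, with φ_0 = 1, φ_1 = x, φ_2 = x^2.
G =
  [2, 0, 2/3]
  [0, 2/3, 0]
  [2/3, 0, 2/5],
b = (-4, -8/15, -4/5).
Solving gives a_0 = -3, a_1 = -4/5, a_2 = 3, so
  g(x) = 3*x^2 - 4*x/5 - 3.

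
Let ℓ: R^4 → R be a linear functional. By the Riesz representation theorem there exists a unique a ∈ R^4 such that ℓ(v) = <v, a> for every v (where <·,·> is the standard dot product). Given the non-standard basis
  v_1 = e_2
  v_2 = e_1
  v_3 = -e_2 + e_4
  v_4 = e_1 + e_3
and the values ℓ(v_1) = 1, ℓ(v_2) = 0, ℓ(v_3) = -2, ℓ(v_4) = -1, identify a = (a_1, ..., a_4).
a = (0, 1, -1, -1)

Write a = (a_1, ..., a_4) in the standard basis. For each basis vector v_i, ℓ(v_i) = <v_i, a> is a linear equation in the a_j's. Collect the n equations into a matrix system V a = ℓ, where row i of V is v_i (expressed in the standard basis). Since V is invertible (lower-triangular with 1s on the diagonal, up to permutation), solve by back-substitution:
  V =
[[0, 1, 0, 0],
 [1, 0, 0, 0],
 [0, -1, 0, 1],
 [1, 0, 1, 0]]
  V a = (1, 0, -2, -1)
Solving gives a = (0, 1, -1, -1).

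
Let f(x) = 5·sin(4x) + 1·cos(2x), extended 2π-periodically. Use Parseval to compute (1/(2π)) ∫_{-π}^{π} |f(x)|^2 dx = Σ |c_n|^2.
Σ |c_n|^2 = 13

Expand |f|^2 and use orthogonality of {sin(nx), cos(mx)} on [-π, π]:
  ∫_{-π}^{π} sin(nx)^2 dx = π, ∫ cos(mx)^2 dx = π, and cross terms integrate to 0.
So ∫_{-π}^{π} f(x)^2 dx = 5^2 · π + 1^2 · π = (25 + 1)π.
Divide by 2π: (25 + 1)/2 = 13.
By Parseval, this equals Σ |c_n|^2.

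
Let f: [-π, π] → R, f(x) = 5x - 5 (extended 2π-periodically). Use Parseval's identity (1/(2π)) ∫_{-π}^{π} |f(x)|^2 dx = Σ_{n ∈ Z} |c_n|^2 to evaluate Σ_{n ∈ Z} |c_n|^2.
Σ |c_n|^2 = 25π^2/3 + 25

Expand and integrate term by term over [-π, π]:
  ∫ (5x)^2 dx = 25·(2π^3/3); ∫ 2·5·(-5)·x dx = 0 (odd integrand); ∫ (-5)^2 dx = 25·2π.
So (1/(2π)) ∫_{-π}^{π} (5x - 5)^2 dx = 25π^2/3 + 25 = 25π^2/3 + 25.
Parseval ⇒ Σ |c_n|^2 = 25π^2/3 + 25.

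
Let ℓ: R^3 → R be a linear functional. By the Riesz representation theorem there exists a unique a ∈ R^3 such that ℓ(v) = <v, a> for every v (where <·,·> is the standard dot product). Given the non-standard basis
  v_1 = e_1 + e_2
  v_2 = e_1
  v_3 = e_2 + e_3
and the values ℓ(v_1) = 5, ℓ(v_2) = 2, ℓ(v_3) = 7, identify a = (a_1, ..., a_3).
a = (2, 3, 4)

Write a = (a_1, ..., a_3) in the standard basis. For each basis vector v_i, ℓ(v_i) = <v_i, a> is a linear equation in the a_j's. Collect the n equations into a matrix system V a = ℓ, where row i of V is v_i (expressed in the standard basis). Since V is invertible (lower-triangular with 1s on the diagonal, up to permutation), solve by back-substitution:
  V =
[[1, 1, 0],
 [1, 0, 0],
 [0, 1, 1]]
  V a = (5, 2, 7)
Solving gives a = (2, 3, 4).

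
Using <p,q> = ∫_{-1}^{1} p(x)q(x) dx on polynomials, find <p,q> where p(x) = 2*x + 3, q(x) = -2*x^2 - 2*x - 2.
<p,q> = -56/3

Expand the product: p(x)·q(x) = -4*x^3 - 10*x^2 - 10*x - 6.
∫_{-1}^{1} of each monomial x^k gives [2/(k+1) if k even, 0 if k odd]. Integrating term-by-term (or equivalently evaluating the antiderivative F(x) = -x^4 - 10*x^3/3 - 5*x^2 - 6*x at the endpoints):
  F(1) − F(−1) = -46/3 − (10/3) = -56/3.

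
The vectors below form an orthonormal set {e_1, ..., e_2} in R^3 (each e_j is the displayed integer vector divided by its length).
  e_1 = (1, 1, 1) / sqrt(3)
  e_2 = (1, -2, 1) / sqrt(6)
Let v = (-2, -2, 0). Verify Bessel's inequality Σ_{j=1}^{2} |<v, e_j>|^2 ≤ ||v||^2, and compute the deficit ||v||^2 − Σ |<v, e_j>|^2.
Σ |<v, e_j>|^2 = 6; ||v||^2 = 8; deficit = 2

Write each e_j = u_j / sqrt(<u_j, u_j>) where u_j is the displayed integer vector. Then <v, e_j> = <v, u_j> / sqrt(<u_j, u_j>), so |<v, e_j>|^2 = <v, u_j>^2 / <u_j, u_j>.
Coefficients: <v, e_1> = -4/sqrt(3), <v, e_2> = 2/sqrt(6).
Square and sum: Σ |<v, e_j>|^2 = 6.
Compute ||v||^2 = v·v = 8.
Deficit = 8 − 6 = 2 ≥ 0, confirming Bessel's inequality. (The deficit equals ||v − Σ <v,e_j> e_j||^2, the squared distance from v to span{e_j}.)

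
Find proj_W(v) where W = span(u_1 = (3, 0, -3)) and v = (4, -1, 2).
proj_W(v) = (1, 0, -1)

Set up U = [u_1 | ... | u_1] ∈ R^(3×1). The projector onto W = col(U) is P = U (U^T U)^(-1) U^T.
Compute U^T U =
  [18],
and U^T v = (6).
Solve U^T U · c = U^T v for the coefficients: c = (1/3). The projection is proj_W(v) = U c.
Check: (v - proj_W(v)) · u_1 = 0  (should be 0).
Result: proj_W(v) = (1, 0, -1).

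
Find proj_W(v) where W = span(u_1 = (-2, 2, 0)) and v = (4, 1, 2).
proj_W(v) = (3/2, -3/2, 0)

Set up U = [u_1 | ... | u_1] ∈ R^(3×1). The projector onto W = col(U) is P = U (U^T U)^(-1) U^T.
Compute U^T U =
  [8],
and U^T v = (-6).
Solve U^T U · c = U^T v for the coefficients: c = (-3/4). The projection is proj_W(v) = U c.
Check: (v - proj_W(v)) · u_1 = 0  (should be 0).
Result: proj_W(v) = (3/2, -3/2, 0).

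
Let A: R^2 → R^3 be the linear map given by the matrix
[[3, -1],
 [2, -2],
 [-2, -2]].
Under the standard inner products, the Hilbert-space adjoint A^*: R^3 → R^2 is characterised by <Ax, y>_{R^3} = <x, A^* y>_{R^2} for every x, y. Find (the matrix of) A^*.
A^* = A^T =
[[3, 2, -2],
 [-1, -2, -2]]

For real matrices with standard dot products, the defining identity <Ax, y> = <x, A^* y> gives (Ax)^T y = x^T (A^*) y, i.e. x^T A^T y = x^T (A^*) y. Since this holds for all x, y, we must have A^* = A^T. Therefore
A^* =
[[3, 2, -2],
 [-1, -2, -2]].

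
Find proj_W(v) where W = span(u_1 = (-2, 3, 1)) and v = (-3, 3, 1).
proj_W(v) = (-16/7, 24/7, 8/7)

Set up U = [u_1 | ... | u_1] ∈ R^(3×1). The projector onto W = col(U) is P = U (U^T U)^(-1) U^T.
Compute U^T U =
  [14],
and U^T v = (16).
Solve U^T U · c = U^T v for the coefficients: c = (8/7). The projection is proj_W(v) = U c.
Check: (v - proj_W(v)) · u_1 = 0  (should be 0).
Result: proj_W(v) = (-16/7, 24/7, 8/7).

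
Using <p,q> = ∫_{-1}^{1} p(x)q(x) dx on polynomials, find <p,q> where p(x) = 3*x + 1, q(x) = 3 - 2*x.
<p,q> = 2

Expand the product: p(x)·q(x) = -6*x^2 + 7*x + 3.
∫_{-1}^{1} of each monomial x^k gives [2/(k+1) if k even, 0 if k odd]. Integrating term-by-term (or equivalently evaluating the antiderivative F(x) = -2*x^3 + 7*x^2/2 + 3*x at the endpoints):
  F(1) − F(−1) = 9/2 − (5/2) = 2.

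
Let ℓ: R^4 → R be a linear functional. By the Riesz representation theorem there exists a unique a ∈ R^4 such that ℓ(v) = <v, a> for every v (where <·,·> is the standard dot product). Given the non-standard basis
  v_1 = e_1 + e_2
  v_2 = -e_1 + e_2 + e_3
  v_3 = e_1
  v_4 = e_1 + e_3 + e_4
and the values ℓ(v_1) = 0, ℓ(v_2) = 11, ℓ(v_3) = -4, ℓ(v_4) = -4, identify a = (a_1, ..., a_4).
a = (-4, 4, 3, -3)

Write a = (a_1, ..., a_4) in the standard basis. For each basis vector v_i, ℓ(v_i) = <v_i, a> is a linear equation in the a_j's. Collect the n equations into a matrix system V a = ℓ, where row i of V is v_i (expressed in the standard basis). Since V is invertible (lower-triangular with 1s on the diagonal, up to permutation), solve by back-substitution:
  V =
[[1, 1, 0, 0],
 [-1, 1, 1, 0],
 [1, 0, 0, 0],
 [1, 0, 1, 1]]
  V a = (0, 11, -4, -4)
Solving gives a = (-4, 4, 3, -3).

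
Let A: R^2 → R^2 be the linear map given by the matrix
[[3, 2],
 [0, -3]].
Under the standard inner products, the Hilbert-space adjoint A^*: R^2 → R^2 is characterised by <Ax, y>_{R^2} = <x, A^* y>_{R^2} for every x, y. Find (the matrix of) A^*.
A^* = A^T =
[[3, 0],
 [2, -3]]

For real matrices with standard dot products, the defining identity <Ax, y> = <x, A^* y> gives (Ax)^T y = x^T (A^*) y, i.e. x^T A^T y = x^T (A^*) y. Since this holds for all x, y, we must have A^* = A^T. Therefore
A^* =
[[3, 0],
 [2, -3]].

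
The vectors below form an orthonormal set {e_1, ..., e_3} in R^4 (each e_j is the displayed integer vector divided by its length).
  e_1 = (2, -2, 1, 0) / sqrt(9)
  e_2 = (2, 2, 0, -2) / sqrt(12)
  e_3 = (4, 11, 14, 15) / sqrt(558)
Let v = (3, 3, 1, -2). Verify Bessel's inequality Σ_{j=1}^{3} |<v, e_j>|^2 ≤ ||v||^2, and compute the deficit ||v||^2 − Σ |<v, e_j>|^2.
Σ |<v, e_j>|^2 = 1423/62; ||v||^2 = 23; deficit = 3/62

Write each e_j = u_j / sqrt(<u_j, u_j>) where u_j is the displayed integer vector. Then <v, e_j> = <v, u_j> / sqrt(<u_j, u_j>), so |<v, e_j>|^2 = <v, u_j>^2 / <u_j, u_j>.
Coefficients: <v, e_1> = 1/sqrt(9), <v, e_2> = 16/sqrt(12), <v, e_3> = 29/sqrt(558).
Square and sum: Σ |<v, e_j>|^2 = 1423/62.
Compute ||v||^2 = v·v = 23.
Deficit = 23 − 1423/62 = 3/62 ≥ 0, confirming Bessel's inequality. (The deficit equals ||v − Σ <v,e_j> e_j||^2, the squared distance from v to span{e_j}.)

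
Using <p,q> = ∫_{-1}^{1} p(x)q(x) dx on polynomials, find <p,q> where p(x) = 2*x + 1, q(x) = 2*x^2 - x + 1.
<p,q> = 2

Expand the product: p(x)·q(x) = 4*x^3 + x + 1.
∫_{-1}^{1} of each monomial x^k gives [2/(k+1) if k even, 0 if k odd]. Integrating term-by-term (or equivalently evaluating the antiderivative F(x) = x^4 + x^2/2 + x at the endpoints):
  F(1) − F(−1) = 5/2 − (1/2) = 2.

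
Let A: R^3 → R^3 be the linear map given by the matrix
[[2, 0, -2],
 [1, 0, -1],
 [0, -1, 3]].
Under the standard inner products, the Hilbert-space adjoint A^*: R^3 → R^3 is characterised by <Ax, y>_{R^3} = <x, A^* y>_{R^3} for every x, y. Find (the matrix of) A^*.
A^* = A^T =
[[2, 1, 0],
 [0, 0, -1],
 [-2, -1, 3]]

For real matrices with standard dot products, the defining identity <Ax, y> = <x, A^* y> gives (Ax)^T y = x^T (A^*) y, i.e. x^T A^T y = x^T (A^*) y. Since this holds for all x, y, we must have A^* = A^T. Therefore
A^* =
[[2, 1, 0],
 [0, 0, -1],
 [-2, -1, 3]].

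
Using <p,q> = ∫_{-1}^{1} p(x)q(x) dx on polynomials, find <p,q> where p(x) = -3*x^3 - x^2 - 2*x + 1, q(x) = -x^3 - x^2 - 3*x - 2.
<p,q> = 664/105

Expand the product: p(x)·q(x) = 3*x^6 + 4*x^5 + 12*x^4 + 10*x^3 + 7*x^2 + x - 2.
∫_{-1}^{1} of each monomial x^k gives [2/(k+1) if k even, 0 if k odd]. Integrating term-by-term (or equivalently evaluating the antiderivative F(x) = 3*x^7/7 + 2*x^6/3 + 12*x^5/5 + 5*x^4/2 + 7*x^3/3 + x^2/2 - 2*x at the endpoints):
  F(1) − F(−1) = 239/35 − (53/105) = 664/105.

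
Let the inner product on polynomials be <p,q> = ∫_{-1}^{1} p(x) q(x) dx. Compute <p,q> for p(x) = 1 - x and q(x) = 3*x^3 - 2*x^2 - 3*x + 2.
<p,q> = 52/15

Expand the product: p(x)·q(x) = -3*x^4 + 5*x^3 + x^2 - 5*x + 2.
∫_{-1}^{1} of each monomial x^k gives [2/(k+1) if k even, 0 if k odd]. Integrating term-by-term (or equivalently evaluating the antiderivative F(x) = -3*x^5/5 + 5*x^4/4 + x^3/3 - 5*x^2/2 + 2*x at the endpoints):
  F(1) − F(−1) = 29/60 − (-179/60) = 52/15.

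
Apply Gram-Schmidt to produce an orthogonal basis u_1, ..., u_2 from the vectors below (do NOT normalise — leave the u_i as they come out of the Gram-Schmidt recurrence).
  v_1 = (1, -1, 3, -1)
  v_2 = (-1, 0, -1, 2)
Orthogonal basis:
  u_1 = (1, -1, 3, -1)
  u_2 = (-1/2, -1/2, 1/2, 3/2)

Apply the Gram-Schmidt recurrence
  u_1 = v_1
  u_i = v_i − Σ_{j<i} ((v_i · u_j) / (u_j · u_j)) · u_j.

Step by step this gives:
  u_1 = (1, -1, 3, -1)
  u_2 = (-1/2, -1/2, 1/2, 3/2)

Orthogonality check:
  u_2 · u_1 = 0 (should be 0)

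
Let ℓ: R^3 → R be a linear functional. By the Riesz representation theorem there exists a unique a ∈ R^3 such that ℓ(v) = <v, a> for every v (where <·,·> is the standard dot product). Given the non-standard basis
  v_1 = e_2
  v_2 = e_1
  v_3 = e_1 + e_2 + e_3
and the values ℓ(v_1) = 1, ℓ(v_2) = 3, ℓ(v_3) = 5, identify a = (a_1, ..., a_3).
a = (3, 1, 1)

Write a = (a_1, ..., a_3) in the standard basis. For each basis vector v_i, ℓ(v_i) = <v_i, a> is a linear equation in the a_j's. Collect the n equations into a matrix system V a = ℓ, where row i of V is v_i (expressed in the standard basis). Since V is invertible (lower-triangular with 1s on the diagonal, up to permutation), solve by back-substitution:
  V =
[[0, 1, 0],
 [1, 0, 0],
 [1, 1, 1]]
  V a = (1, 3, 5)
Solving gives a = (3, 1, 1).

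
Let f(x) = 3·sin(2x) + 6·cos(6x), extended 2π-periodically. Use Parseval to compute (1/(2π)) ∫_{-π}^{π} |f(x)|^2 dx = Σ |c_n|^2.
Σ |c_n|^2 = 45/2

Expand |f|^2 and use orthogonality of {sin(nx), cos(mx)} on [-π, π]:
  ∫_{-π}^{π} sin(nx)^2 dx = π, ∫ cos(mx)^2 dx = π, and cross terms integrate to 0.
So ∫_{-π}^{π} f(x)^2 dx = 3^2 · π + 6^2 · π = (9 + 36)π.
Divide by 2π: (9 + 36)/2 = 45/2.
By Parseval, this equals Σ |c_n|^2.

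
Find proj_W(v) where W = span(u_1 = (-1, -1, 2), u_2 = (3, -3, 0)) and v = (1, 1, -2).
proj_W(v) = (1, 1, -2)

Set up U = [u_1 | ... | u_2] ∈ R^(3×2). The projector onto W = col(U) is P = U (U^T U)^(-1) U^T.
Compute U^T U =
  [6, 0]
  [0, 18],
and U^T v = (-6, 0).
Solve U^T U · c = U^T v for the coefficients: c = (-1, 0). The projection is proj_W(v) = U c.
Check: (v - proj_W(v)) · u_1 = 0  (should be 0).
Check: (v - proj_W(v)) · u_2 = 0  (should be 0).
Result: proj_W(v) = (1, 1, -2).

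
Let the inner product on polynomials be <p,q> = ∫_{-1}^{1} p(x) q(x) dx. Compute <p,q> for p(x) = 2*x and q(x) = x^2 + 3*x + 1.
<p,q> = 4

Expand the product: p(x)·q(x) = 2*x^3 + 6*x^2 + 2*x.
∫_{-1}^{1} of each monomial x^k gives [2/(k+1) if k even, 0 if k odd]. Integrating term-by-term (or equivalently evaluating the antiderivative F(x) = x^4/2 + 2*x^3 + x^2 at the endpoints):
  F(1) − F(−1) = 7/2 − (-1/2) = 4.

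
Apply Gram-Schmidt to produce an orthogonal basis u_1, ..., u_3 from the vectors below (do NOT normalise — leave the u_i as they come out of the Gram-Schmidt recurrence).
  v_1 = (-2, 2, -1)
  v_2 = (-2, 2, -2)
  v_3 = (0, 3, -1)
Orthogonal basis:
  u_1 = (-2, 2, -1)
  u_2 = (2/9, -2/9, -8/9)
  u_3 = (3/2, 3/2, 0)

Apply the Gram-Schmidt recurrence
  u_1 = v_1
  u_i = v_i − Σ_{j<i} ((v_i · u_j) / (u_j · u_j)) · u_j.

Step by step this gives:
  u_1 = (-2, 2, -1)
  u_2 = (2/9, -2/9, -8/9)
  u_3 = (3/2, 3/2, 0)

Orthogonality check:
  u_2 · u_1 = 0 (should be 0)
  u_3 · u_1 = 0 (should be 0)
  u_3 · u_2 = 0 (should be 0)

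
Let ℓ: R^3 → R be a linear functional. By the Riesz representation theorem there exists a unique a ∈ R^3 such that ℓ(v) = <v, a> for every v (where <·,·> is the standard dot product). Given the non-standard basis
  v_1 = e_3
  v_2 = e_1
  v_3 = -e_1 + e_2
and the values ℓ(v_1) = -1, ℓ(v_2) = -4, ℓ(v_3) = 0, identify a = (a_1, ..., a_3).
a = (-4, -4, -1)

Write a = (a_1, ..., a_3) in the standard basis. For each basis vector v_i, ℓ(v_i) = <v_i, a> is a linear equation in the a_j's. Collect the n equations into a matrix system V a = ℓ, where row i of V is v_i (expressed in the standard basis). Since V is invertible (lower-triangular with 1s on the diagonal, up to permutation), solve by back-substitution:
  V =
[[0, 0, 1],
 [1, 0, 0],
 [-1, 1, 0]]
  V a = (-1, -4, 0)
Solving gives a = (-4, -4, -1).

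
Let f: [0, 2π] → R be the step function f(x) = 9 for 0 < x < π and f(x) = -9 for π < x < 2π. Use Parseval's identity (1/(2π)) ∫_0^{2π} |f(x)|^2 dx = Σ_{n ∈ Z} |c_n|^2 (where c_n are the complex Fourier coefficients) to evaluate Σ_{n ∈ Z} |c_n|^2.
Σ |c_n|^2 = 81

Parseval equates the L^2 energy of f (normalised by 1/(2π)) with the ℓ^2 sum of its Fourier coefficients: (1/(2π)) ∫_0^{2π} |f|^2 = Σ |c_n|^2.
Compute the left side: (1/(2π)) [∫_0^π 9^2 dx + ∫_π^{2π} (-9)^2 dx] = (1/(2π)) · (81π + 81π) = (81 + 81)/2 = 81.
So Σ_{n ∈ Z} |c_n|^2 = 81.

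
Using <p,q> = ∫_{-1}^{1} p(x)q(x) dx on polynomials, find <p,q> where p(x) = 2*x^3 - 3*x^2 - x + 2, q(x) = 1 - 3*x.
<p,q> = 8/5

Expand the product: p(x)·q(x) = -6*x^4 + 11*x^3 - 7*x + 2.
∫_{-1}^{1} of each monomial x^k gives [2/(k+1) if k even, 0 if k odd]. Integrating term-by-term (or equivalently evaluating the antiderivative F(x) = -6*x^5/5 + 11*x^4/4 - 7*x^2/2 + 2*x at the endpoints):
  F(1) − F(−1) = 1/20 − (-31/20) = 8/5.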